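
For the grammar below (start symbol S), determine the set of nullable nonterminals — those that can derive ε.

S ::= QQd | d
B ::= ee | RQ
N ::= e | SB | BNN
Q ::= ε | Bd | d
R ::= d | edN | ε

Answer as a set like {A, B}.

Directly nullable (have an ε-rule): {Q, R}.
B is nullable via B -> RQ (every symbol on the right is already known nullable).
Not nullable: N, S — each has a terminal in every rule's right-hand side or depends on a non-nullable symbol.

{B, Q, R}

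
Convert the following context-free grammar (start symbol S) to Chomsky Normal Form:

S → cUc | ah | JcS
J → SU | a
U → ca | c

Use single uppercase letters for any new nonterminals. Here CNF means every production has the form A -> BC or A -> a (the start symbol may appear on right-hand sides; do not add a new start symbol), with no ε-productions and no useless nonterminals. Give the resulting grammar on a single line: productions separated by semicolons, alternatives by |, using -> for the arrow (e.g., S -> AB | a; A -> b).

S -> AD | BC | JE; A -> c; B -> a; C -> h; D -> UA; E -> AS; J -> a | SU; U -> c | AB

No ε-productions.
No unit productions to eliminate.
TERM: introduce B -> a, A -> c, C -> h and substitute in every rule of length ≥2.
BIN: S -> AUA becomes S -> AD, D -> UA; S -> JAS becomes S -> JE, E -> AS.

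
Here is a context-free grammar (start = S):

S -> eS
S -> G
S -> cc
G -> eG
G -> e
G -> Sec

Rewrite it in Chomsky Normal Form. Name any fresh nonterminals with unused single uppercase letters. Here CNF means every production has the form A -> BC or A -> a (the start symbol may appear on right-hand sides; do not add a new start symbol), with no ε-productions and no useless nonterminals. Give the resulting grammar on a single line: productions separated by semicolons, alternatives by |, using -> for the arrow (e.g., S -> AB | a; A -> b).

No ε-productions.
After unit-elimination: S -> e | cc | eG | eS | Sec; G -> e | eG | Sec.
TERM: introduce B -> c, A -> e and substitute in every rule of length ≥2.
BIN: G -> SAB becomes G -> SC, C -> AB; S -> SAB becomes S -> SD, D -> AB.

S -> e | AG | AS | BB | SD; A -> e; B -> c; C -> AB; D -> AB; G -> e | AG | SC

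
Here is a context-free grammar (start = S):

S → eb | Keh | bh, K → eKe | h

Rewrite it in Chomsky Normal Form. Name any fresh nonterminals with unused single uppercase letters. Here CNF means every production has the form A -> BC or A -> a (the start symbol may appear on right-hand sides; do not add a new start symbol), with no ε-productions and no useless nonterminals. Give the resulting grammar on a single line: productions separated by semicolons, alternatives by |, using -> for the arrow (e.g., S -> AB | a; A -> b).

No ε-productions.
No unit productions to eliminate.
TERM: introduce C -> b, A -> e, B -> h and substitute in every rule of length ≥2.
BIN: K -> AKA becomes K -> AD, D -> KA; S -> KAB becomes S -> KE, E -> AB.

S -> AC | CB | KE; A -> e; B -> h; C -> b; D -> KA; E -> AB; K -> h | AD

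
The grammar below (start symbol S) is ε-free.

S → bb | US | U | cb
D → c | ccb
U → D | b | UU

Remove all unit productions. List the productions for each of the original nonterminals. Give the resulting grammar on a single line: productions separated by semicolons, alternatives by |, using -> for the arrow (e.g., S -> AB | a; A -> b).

S -> b | c | US | UU | bb | cb | ccb; D -> c | ccb; U -> b | c | UU | ccb

Unit productions: S->U, U->D.
Unit pairs (A ⇒* B via units): (S,D), (S,U), (U,D).
S: inherits non-unit rules of {D, S, U} → US | UU | b | bb | c | cb | ccb.
D: inherits non-unit rules of {D} → c | ccb.
U: inherits non-unit rules of {D, U} → UU | b | c | ccb.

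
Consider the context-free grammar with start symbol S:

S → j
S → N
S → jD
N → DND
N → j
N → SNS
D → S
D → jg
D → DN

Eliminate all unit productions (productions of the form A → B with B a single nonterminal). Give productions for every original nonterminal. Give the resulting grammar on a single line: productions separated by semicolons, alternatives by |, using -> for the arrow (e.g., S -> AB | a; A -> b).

Unit productions: D->S, S->N.
Unit pairs (A ⇒* B via units): (D,N), (D,S), (S,N).
S: inherits non-unit rules of {N, S} → DND | SNS | j | jD.
D: inherits non-unit rules of {D, N, S} → DN | DND | SNS | j | jD | jg.
N: inherits non-unit rules of {N} → DND | SNS | j.

S -> j | jD | DND | SNS; D -> j | DN | jD | jg | DND | SNS; N -> j | DND | SNS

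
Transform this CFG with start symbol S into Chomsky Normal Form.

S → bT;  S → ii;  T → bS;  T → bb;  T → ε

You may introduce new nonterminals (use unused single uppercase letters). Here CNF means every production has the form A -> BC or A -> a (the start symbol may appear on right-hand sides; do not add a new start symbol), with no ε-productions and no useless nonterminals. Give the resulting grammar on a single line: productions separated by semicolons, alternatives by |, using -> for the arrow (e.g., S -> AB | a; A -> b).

Nullable: {T}; after ε-elimination: S -> b | bT | ii; T -> bS | bb.
No unit productions to eliminate.
TERM: introduce A -> b, B -> i and substitute in every rule of length ≥2.

S -> b | AT | BB; A -> b; B -> i; T -> AA | AS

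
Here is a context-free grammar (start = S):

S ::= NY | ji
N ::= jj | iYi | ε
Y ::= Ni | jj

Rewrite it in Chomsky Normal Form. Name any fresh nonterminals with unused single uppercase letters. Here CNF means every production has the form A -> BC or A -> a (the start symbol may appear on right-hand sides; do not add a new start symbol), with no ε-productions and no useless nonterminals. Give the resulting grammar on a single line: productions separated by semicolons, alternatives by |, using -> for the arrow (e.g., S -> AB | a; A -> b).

Nullable: {N}; after ε-elimination: S -> Y | NY | ji; N -> jj | iYi; Y -> i | Ni | jj.
After unit-elimination: S -> i | NY | Ni | ji | jj; N -> jj | iYi; Y -> i | Ni | jj.
TERM: introduce A -> i, B -> j and substitute in every rule of length ≥2.
BIN: N -> AYA becomes N -> AC, C -> YA.

S -> i | BA | BB | NA | NY; A -> i; B -> j; C -> YA; N -> AC | BB; Y -> i | BB | NA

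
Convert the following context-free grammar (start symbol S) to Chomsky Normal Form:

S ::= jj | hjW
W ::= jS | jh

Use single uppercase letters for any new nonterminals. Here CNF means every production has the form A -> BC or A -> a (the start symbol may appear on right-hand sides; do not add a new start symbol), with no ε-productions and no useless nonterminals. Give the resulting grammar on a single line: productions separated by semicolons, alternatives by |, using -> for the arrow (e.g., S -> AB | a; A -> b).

No ε-productions.
No unit productions to eliminate.
TERM: introduce A -> h, B -> j and substitute in every rule of length ≥2.
BIN: S -> ABW becomes S -> AC, C -> BW.

S -> AC | BB; A -> h; B -> j; C -> BW; W -> BA | BS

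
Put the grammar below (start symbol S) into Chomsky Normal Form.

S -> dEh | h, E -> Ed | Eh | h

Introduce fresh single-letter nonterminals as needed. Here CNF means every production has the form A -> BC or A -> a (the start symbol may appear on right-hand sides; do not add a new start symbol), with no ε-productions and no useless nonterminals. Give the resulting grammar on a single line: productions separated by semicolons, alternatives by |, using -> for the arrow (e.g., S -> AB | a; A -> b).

No ε-productions.
No unit productions to eliminate.
TERM: introduce A -> d, B -> h and substitute in every rule of length ≥2.
BIN: S -> AEB becomes S -> AC, C -> EB.

S -> h | AC; A -> d; B -> h; C -> EB; E -> h | EA | EB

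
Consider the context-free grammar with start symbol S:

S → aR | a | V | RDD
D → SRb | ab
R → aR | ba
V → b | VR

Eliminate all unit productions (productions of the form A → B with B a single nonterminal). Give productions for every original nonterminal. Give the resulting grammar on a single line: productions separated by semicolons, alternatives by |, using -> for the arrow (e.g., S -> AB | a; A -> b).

S -> a | b | VR | aR | RDD; D -> ab | SRb; R -> aR | ba; V -> b | VR

Unit productions: S->V.
Unit pairs (A ⇒* B via units): (S,V).
S: inherits non-unit rules of {S, V} → RDD | VR | a | aR | b.
D: inherits non-unit rules of {D} → SRb | ab.
R: inherits non-unit rules of {R} → aR | ba.
V: inherits non-unit rules of {V} → VR | b.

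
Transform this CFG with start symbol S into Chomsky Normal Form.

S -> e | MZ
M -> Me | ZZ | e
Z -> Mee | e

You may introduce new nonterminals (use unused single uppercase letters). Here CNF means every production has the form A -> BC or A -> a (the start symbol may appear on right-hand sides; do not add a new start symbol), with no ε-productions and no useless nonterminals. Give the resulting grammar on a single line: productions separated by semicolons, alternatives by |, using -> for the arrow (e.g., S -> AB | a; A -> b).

No ε-productions.
No unit productions to eliminate.
TERM: introduce A -> e and substitute in every rule of length ≥2.
BIN: Z -> MAA becomes Z -> MB, B -> AA.

S -> e | MZ; A -> e; B -> AA; M -> e | MA | ZZ; Z -> e | MB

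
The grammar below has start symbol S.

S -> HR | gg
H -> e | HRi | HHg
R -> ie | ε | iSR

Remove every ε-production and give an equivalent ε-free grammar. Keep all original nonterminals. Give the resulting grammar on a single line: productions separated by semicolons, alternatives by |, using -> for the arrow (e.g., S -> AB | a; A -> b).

Nullable set: {R}.
S -> HR: R nullable, giving H | HR.
H -> HRi: R nullable, giving HRi | Hi.
Drop R -> ε.
R -> iSR: R nullable, giving iS | iSR.
Unchanged (no nullable symbols): S -> gg; H -> HHg; H -> e; R -> ie.

S -> H | HR | gg; H -> e | Hi | HHg | HRi; R -> iS | ie | iSR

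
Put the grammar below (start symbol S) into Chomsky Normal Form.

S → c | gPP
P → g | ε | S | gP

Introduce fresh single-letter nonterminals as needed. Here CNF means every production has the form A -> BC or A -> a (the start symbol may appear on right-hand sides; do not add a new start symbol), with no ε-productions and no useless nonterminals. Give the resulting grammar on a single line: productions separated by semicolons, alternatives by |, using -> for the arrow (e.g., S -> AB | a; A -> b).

S -> c | g | AC | AP; A -> g; B -> PP; C -> PP; P -> c | g | AB | AP

Nullable: {P}; after ε-elimination: S -> c | g | gP | gPP; P -> S | g | gP.
After unit-elimination: S -> c | g | gP | gPP; P -> c | g | gP | gPP.
TERM: introduce A -> g and substitute in every rule of length ≥2.
BIN: P -> APP becomes P -> AB, B -> PP; S -> APP becomes S -> AC, C -> PP.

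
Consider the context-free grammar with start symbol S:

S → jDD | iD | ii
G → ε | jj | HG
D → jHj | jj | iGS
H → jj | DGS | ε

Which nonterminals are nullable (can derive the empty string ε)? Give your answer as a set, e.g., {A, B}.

{G, H}

Directly nullable (have an ε-rule): {G, H}.
Not nullable: D, S — each has a terminal in every rule's right-hand side or depends on a non-nullable symbol.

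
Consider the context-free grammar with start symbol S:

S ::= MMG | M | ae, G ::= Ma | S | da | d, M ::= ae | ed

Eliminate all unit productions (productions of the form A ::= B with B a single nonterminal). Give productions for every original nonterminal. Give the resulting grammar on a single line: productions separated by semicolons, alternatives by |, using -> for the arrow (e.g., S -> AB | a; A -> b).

S -> ae | ed | MMG; G -> d | Ma | ae | da | ed | MMG; M -> ae | ed

Unit productions: G->S, S->M.
Unit pairs (A ⇒* B via units): (G,M), (G,S), (S,M).
S: inherits non-unit rules of {M, S} → MMG | ae | ed.
G: inherits non-unit rules of {G, M, S} → MMG | Ma | ae | d | da | ed.
M: inherits non-unit rules of {M} → ae | ed.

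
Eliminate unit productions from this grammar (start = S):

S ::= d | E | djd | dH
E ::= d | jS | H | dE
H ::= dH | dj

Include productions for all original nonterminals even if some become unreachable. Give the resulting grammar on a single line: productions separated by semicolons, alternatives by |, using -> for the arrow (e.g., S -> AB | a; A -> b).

S -> d | dE | dH | dj | jS | djd; E -> d | dE | dH | dj | jS; H -> dH | dj

Unit productions: E->H, S->E.
Unit pairs (A ⇒* B via units): (E,H), (S,E), (S,H).
S: inherits non-unit rules of {E, H, S} → d | dE | dH | dj | djd | jS.
E: inherits non-unit rules of {E, H} → d | dE | dH | dj | jS.
H: inherits non-unit rules of {H} → dH | dj.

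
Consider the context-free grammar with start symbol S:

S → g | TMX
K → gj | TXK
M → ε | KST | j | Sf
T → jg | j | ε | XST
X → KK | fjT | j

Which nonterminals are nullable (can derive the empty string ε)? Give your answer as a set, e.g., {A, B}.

Directly nullable (have an ε-rule): {M, T}.
Not nullable: K, S, X — each has a terminal in every rule's right-hand side or depends on a non-nullable symbol.

{M, T}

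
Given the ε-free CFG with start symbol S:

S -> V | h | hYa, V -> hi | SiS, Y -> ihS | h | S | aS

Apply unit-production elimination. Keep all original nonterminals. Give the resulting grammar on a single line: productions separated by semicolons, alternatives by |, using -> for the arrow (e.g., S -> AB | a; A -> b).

Unit productions: S->V, Y->S.
Unit pairs (A ⇒* B via units): (S,V), (Y,S), (Y,V).
S: inherits non-unit rules of {S, V} → SiS | h | hYa | hi.
V: inherits non-unit rules of {V} → SiS | hi.
Y: inherits non-unit rules of {S, V, Y} → SiS | aS | h | hYa | hi | ihS.

S -> h | hi | SiS | hYa; V -> hi | SiS; Y -> h | aS | hi | SiS | hYa | ihS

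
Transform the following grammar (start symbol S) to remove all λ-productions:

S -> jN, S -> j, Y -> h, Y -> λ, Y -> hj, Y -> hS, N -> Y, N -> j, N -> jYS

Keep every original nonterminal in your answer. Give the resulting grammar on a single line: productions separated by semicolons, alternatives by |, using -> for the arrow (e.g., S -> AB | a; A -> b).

Nullable set: {N, Y}.
S -> jN: N nullable, giving j | jN.
N -> Y: Y nullable, giving Y.
N -> jYS: Y nullable, giving jS | jYS.
Drop Y -> λ.
Unchanged (no nullable symbols): S -> j; N -> j; Y -> h; Y -> hS; Y -> hj.

S -> j | jN; N -> Y | j | jS | jYS; Y -> h | hS | hj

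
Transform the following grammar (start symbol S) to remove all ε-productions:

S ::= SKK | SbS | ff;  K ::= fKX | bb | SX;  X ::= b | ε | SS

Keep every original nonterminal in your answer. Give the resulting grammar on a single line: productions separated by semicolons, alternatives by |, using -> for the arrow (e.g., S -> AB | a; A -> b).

S -> ff | SKK | SbS; K -> S | SX | bb | fK | fKX; X -> b | SS

Nullable set: {X}.
K -> SX: X nullable, giving S | SX.
K -> fKX: X nullable, giving fK | fKX.
Drop X -> ε.
Unchanged (no nullable symbols): S -> SKK; S -> SbS; S -> ff; K -> bb; X -> SS; X -> b.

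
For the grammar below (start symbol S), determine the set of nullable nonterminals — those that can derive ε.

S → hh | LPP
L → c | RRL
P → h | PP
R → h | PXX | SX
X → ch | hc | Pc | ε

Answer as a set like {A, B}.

{X}

Directly nullable (have an ε-rule): {X}.
Not nullable: L, P, R, S — each has a terminal in every rule's right-hand side or depends on a non-nullable symbol.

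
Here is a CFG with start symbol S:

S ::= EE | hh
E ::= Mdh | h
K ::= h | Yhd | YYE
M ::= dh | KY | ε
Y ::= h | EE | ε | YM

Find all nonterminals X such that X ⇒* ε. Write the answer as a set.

Directly nullable (have an ε-rule): {M, Y}.
Not nullable: E, K, S — each has a terminal in every rule's right-hand side or depends on a non-nullable symbol.

{M, Y}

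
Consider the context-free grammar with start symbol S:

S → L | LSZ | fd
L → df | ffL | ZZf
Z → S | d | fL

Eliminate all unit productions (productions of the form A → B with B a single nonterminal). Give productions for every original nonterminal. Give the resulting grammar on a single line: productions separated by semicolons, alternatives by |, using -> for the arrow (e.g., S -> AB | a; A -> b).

Unit productions: S->L, Z->S.
Unit pairs (A ⇒* B via units): (S,L), (Z,L), (Z,S).
S: inherits non-unit rules of {L, S} → LSZ | ZZf | df | fd | ffL.
L: inherits non-unit rules of {L} → ZZf | df | ffL.
Z: inherits non-unit rules of {L, S, Z} → LSZ | ZZf | d | df | fL | fd | ffL.

S -> df | fd | LSZ | ZZf | ffL; L -> df | ZZf | ffL; Z -> d | df | fL | fd | LSZ | ZZf | ffL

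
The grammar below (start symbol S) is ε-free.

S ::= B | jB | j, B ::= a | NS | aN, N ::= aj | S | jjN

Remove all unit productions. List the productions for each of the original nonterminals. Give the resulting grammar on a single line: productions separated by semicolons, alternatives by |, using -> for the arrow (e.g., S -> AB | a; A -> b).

Unit productions: N->S, S->B.
Unit pairs (A ⇒* B via units): (N,B), (N,S), (S,B).
S: inherits non-unit rules of {B, S} → NS | a | aN | j | jB.
B: inherits non-unit rules of {B} → NS | a | aN.
N: inherits non-unit rules of {B, N, S} → NS | a | aN | aj | j | jB | jjN.

S -> a | j | NS | aN | jB; B -> a | NS | aN; N -> a | j | NS | aN | aj | jB | jjN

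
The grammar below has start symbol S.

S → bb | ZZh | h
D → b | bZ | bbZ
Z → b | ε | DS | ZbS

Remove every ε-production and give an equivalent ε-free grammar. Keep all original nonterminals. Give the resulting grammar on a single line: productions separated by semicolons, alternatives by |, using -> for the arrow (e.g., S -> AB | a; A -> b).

S -> h | Zh | bb | ZZh; D -> b | bZ | bb | bbZ; Z -> b | DS | bS | ZbS

Nullable set: {Z}.
S -> ZZh: Z, Z nullable, giving ZZh | Zh | h.
D -> bZ: Z nullable, giving b | bZ.
D -> bbZ: Z nullable, giving bb | bbZ.
Drop Z -> ε.
Z -> ZbS: Z nullable, giving ZbS | bS.
Unchanged (no nullable symbols): S -> bb; S -> h; D -> b; Z -> DS; Z -> b.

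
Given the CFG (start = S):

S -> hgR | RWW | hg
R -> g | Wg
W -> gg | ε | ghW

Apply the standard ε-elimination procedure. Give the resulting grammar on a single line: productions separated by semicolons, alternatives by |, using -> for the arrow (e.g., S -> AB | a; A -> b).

Nullable set: {W}.
S -> RWW: W, W nullable, giving R | RW | RWW.
R -> Wg: W nullable, giving Wg | g.
Drop W -> ε.
W -> ghW: W nullable, giving gh | ghW.
Unchanged (no nullable symbols): S -> hg; S -> hgR; R -> g; W -> gg.

S -> R | RW | hg | RWW | hgR; R -> g | Wg; W -> gg | gh | ghW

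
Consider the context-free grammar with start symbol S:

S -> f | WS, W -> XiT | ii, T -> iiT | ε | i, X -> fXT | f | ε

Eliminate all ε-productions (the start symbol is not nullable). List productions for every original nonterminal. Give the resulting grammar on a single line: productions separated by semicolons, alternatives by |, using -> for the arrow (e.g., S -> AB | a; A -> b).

Nullable set: {T, X}.
Drop T -> ε.
T -> iiT: T nullable, giving ii | iiT.
W -> XiT: X, T nullable, giving Xi | XiT | i | iT.
Drop X -> ε.
X -> fXT: X, T nullable, giving f | fT | fX | fXT.
Unchanged (no nullable symbols): S -> WS; S -> f; T -> i; W -> ii; X -> f.

S -> f | WS; T -> i | ii | iiT; W -> i | Xi | iT | ii | XiT; X -> f | fT | fX | fXT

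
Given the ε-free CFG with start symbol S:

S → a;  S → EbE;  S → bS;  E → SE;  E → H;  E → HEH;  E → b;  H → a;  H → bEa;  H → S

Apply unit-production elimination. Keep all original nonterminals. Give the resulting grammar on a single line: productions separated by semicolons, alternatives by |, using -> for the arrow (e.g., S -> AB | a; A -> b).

S -> a | bS | EbE; E -> a | b | SE | bS | EbE | HEH | bEa; H -> a | bS | EbE | bEa

Unit productions: E->H, H->S.
Unit pairs (A ⇒* B via units): (E,H), (E,S), (H,S).
S: inherits non-unit rules of {S} → EbE | a | bS.
E: inherits non-unit rules of {E, H, S} → EbE | HEH | SE | a | b | bEa | bS.
H: inherits non-unit rules of {H, S} → EbE | a | bEa | bS.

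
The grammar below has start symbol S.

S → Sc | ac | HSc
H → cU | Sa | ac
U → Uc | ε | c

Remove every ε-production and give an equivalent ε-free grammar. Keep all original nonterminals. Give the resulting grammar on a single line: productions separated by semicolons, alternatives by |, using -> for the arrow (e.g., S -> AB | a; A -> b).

Nullable set: {U}.
H -> cU: U nullable, giving c | cU.
Drop U -> ε.
U -> Uc: U nullable, giving Uc | c.
Unchanged (no nullable symbols): S -> HSc; S -> Sc; S -> ac; H -> Sa; H -> ac; U -> c.

S -> Sc | ac | HSc; H -> c | Sa | ac | cU; U -> c | Uc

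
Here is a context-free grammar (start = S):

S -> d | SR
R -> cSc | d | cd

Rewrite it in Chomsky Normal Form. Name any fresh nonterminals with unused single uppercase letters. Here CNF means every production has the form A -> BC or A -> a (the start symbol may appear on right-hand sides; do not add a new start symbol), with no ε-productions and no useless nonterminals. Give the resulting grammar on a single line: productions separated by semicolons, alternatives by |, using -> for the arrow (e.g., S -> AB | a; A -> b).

S -> d | SR; A -> c; B -> d; C -> SA; R -> d | AB | AC

No ε-productions.
No unit productions to eliminate.
TERM: introduce A -> c, B -> d and substitute in every rule of length ≥2.
BIN: R -> ASA becomes R -> AC, C -> SA.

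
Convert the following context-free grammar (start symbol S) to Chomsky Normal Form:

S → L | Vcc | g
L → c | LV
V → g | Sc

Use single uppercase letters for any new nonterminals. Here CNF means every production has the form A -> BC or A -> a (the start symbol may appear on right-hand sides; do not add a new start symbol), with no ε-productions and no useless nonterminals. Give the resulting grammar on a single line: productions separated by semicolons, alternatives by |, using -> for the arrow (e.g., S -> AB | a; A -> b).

No ε-productions.
After unit-elimination: S -> c | g | LV | Vcc; L -> c | LV; V -> g | Sc.
TERM: introduce A -> c and substitute in every rule of length ≥2.
BIN: S -> VAA becomes S -> VB, B -> AA.

S -> c | g | LV | VB; A -> c; B -> AA; L -> c | LV; V -> g | SA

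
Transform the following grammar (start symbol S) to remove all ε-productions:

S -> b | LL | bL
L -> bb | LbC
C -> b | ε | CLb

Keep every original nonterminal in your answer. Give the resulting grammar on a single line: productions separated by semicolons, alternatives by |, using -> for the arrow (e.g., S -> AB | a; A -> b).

S -> b | LL | bL; C -> b | Lb | CLb; L -> Lb | bb | LbC

Nullable set: {C}.
Drop C -> ε.
C -> CLb: C nullable, giving CLb | Lb.
L -> LbC: C nullable, giving Lb | LbC.
Unchanged (no nullable symbols): S -> LL; S -> b; S -> bL; C -> b; L -> bb.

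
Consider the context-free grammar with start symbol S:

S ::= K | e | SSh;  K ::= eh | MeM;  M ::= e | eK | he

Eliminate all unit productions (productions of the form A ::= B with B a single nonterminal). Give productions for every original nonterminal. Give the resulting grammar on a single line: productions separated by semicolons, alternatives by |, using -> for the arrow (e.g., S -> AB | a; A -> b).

S -> e | eh | MeM | SSh; K -> eh | MeM; M -> e | eK | he

Unit productions: S->K.
Unit pairs (A ⇒* B via units): (S,K).
S: inherits non-unit rules of {K, S} → MeM | SSh | e | eh.
K: inherits non-unit rules of {K} → MeM | eh.
M: inherits non-unit rules of {M} → e | eK | he.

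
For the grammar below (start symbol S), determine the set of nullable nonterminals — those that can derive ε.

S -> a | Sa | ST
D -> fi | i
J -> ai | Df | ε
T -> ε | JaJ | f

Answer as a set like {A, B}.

Directly nullable (have an ε-rule): {J, T}.
Not nullable: D, S — each has a terminal in every rule's right-hand side or depends on a non-nullable symbol.

{J, T}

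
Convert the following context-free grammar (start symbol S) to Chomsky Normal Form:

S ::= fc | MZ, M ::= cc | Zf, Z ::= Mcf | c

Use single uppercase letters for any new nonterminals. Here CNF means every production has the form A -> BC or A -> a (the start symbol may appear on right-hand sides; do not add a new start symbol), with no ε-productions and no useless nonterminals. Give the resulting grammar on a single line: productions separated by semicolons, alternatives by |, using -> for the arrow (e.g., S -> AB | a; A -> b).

No ε-productions.
No unit productions to eliminate.
TERM: introduce B -> c, A -> f and substitute in every rule of length ≥2.
BIN: Z -> MBA becomes Z -> MC, C -> BA.

S -> AB | MZ; A -> f; B -> c; C -> BA; M -> BB | ZA; Z -> c | MC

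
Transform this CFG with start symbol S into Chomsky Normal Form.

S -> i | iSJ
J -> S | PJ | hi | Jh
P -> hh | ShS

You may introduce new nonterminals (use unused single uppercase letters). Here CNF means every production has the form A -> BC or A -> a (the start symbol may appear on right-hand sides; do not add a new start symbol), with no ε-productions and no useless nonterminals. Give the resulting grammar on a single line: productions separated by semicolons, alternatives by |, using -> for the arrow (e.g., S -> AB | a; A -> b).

S -> i | BE; A -> h; B -> i; C -> SJ; D -> AS; E -> SJ; J -> i | AB | BC | JA | PJ; P -> AA | SD

No ε-productions.
After unit-elimination: S -> i | iSJ; J -> i | Jh | PJ | hi | iSJ; P -> hh | ShS.
TERM: introduce A -> h, B -> i and substitute in every rule of length ≥2.
BIN: J -> BSJ becomes J -> BC, C -> SJ; P -> SAS becomes P -> SD, D -> AS; S -> BSJ becomes S -> BE, E -> SJ.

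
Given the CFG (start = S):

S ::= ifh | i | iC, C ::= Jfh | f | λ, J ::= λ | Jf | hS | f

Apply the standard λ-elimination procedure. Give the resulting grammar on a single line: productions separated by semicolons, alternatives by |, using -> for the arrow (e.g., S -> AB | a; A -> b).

S -> i | iC | ifh; C -> f | fh | Jfh; J -> f | Jf | hS

Nullable set: {C, J}.
S -> iC: C nullable, giving i | iC.
Drop C -> λ.
C -> Jfh: J nullable, giving Jfh | fh.
Drop J -> λ.
J -> Jf: J nullable, giving Jf | f.
Unchanged (no nullable symbols): S -> i; S -> ifh; C -> f; J -> f; J -> hS.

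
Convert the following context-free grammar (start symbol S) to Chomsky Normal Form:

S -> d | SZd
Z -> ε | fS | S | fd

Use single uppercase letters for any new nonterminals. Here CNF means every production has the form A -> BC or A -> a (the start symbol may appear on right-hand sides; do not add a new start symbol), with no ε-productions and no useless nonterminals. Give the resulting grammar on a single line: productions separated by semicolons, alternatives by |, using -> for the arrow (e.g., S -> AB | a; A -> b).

Nullable: {Z}; after ε-elimination: S -> d | Sd | SZd; Z -> S | fS | fd.
After unit-elimination: S -> d | Sd | SZd; Z -> d | Sd | fS | fd | SZd.
TERM: introduce A -> d, B -> f and substitute in every rule of length ≥2.
BIN: S -> SZA becomes S -> SC, C -> ZA; Z -> SZA becomes Z -> SD, D -> ZA.

S -> d | SA | SC; A -> d; B -> f; C -> ZA; D -> ZA; Z -> d | BA | BS | SA | SD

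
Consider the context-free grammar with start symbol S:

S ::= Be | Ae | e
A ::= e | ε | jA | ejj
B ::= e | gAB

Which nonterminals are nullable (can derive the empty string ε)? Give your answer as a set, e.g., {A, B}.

{A}

Directly nullable (have an ε-rule): {A}.
Not nullable: B, S — each has a terminal in every rule's right-hand side or depends on a non-nullable symbol.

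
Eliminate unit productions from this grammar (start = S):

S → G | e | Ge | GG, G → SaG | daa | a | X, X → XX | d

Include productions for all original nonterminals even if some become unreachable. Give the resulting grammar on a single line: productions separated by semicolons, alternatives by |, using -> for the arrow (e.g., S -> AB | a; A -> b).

Unit productions: G->X, S->G.
Unit pairs (A ⇒* B via units): (G,X), (S,G), (S,X).
S: inherits non-unit rules of {G, S, X} → GG | Ge | SaG | XX | a | d | daa | e.
G: inherits non-unit rules of {G, X} → SaG | XX | a | d | daa.
X: inherits non-unit rules of {X} → XX | d.

S -> a | d | e | GG | Ge | XX | SaG | daa; G -> a | d | XX | SaG | daa; X -> d | XX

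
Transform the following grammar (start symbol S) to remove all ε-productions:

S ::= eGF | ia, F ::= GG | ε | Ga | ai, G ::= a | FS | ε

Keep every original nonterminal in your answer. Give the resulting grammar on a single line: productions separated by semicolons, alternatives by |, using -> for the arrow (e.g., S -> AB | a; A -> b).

S -> e | eF | eG | ia | eGF; F -> G | a | GG | Ga | ai; G -> S | a | FS

Nullable set: {F, G}.
S -> eGF: G, F nullable, giving e | eF | eG | eGF.
Drop F -> ε.
F -> GG: G, G nullable, giving G | GG.
F -> Ga: G nullable, giving Ga | a.
Drop G -> ε.
G -> FS: F nullable, giving FS | S.
Unchanged (no nullable symbols): S -> ia; F -> ai; G -> a.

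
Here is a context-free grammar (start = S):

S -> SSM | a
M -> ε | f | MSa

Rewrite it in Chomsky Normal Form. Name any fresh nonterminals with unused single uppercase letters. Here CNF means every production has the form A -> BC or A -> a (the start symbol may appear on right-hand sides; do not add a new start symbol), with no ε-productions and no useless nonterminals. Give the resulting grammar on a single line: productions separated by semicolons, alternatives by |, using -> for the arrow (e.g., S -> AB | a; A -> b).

Nullable: {M}; after ε-elimination: S -> a | SS | SSM; M -> f | Sa | MSa.
No unit productions to eliminate.
TERM: introduce A -> a and substitute in every rule of length ≥2.
BIN: M -> MSA becomes M -> MB, B -> SA; S -> SSM becomes S -> SC, C -> SM.

S -> a | SC | SS; A -> a; B -> SA; C -> SM; M -> f | MB | SA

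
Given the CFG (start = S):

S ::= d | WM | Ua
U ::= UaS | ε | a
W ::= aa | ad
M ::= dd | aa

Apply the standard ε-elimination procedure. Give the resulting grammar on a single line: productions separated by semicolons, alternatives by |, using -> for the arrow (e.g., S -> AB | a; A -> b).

S -> a | d | Ua | WM; M -> aa | dd; U -> a | aS | UaS; W -> aa | ad

Nullable set: {U}.
S -> Ua: U nullable, giving Ua | a.
Drop U -> ε.
U -> UaS: U nullable, giving UaS | aS.
Unchanged (no nullable symbols): S -> WM; S -> d; M -> aa; M -> dd; U -> a; W -> aa; W -> ad.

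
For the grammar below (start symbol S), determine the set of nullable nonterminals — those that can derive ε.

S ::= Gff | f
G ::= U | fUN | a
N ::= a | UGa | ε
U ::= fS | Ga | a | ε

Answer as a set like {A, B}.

{G, N, U}

Directly nullable (have an ε-rule): {N, U}.
G is nullable via G -> U (every symbol on the right is already known nullable).
Not nullable: S — each has a terminal in every rule's right-hand side or depends on a non-nullable symbol.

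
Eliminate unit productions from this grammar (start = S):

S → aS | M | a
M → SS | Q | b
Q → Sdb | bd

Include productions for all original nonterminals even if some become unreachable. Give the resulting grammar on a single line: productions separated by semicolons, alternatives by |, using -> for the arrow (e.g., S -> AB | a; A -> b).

S -> a | b | SS | aS | bd | Sdb; M -> b | SS | bd | Sdb; Q -> bd | Sdb

Unit productions: M->Q, S->M.
Unit pairs (A ⇒* B via units): (M,Q), (S,M), (S,Q).
S: inherits non-unit rules of {M, Q, S} → SS | Sdb | a | aS | b | bd.
M: inherits non-unit rules of {M, Q} → SS | Sdb | b | bd.
Q: inherits non-unit rules of {Q} → Sdb | bd.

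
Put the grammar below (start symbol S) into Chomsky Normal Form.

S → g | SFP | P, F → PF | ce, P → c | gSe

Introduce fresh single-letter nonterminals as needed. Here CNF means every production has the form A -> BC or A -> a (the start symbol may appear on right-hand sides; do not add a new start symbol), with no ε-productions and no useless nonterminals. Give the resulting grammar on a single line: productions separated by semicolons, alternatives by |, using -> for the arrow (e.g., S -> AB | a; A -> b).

S -> c | g | CE | SG; A -> c; B -> e; C -> g; D -> SB; E -> SB; F -> AB | PF; G -> FP; P -> c | CD

No ε-productions.
After unit-elimination: S -> c | g | SFP | gSe; F -> PF | ce; P -> c | gSe.
TERM: introduce A -> c, B -> e, C -> g and substitute in every rule of length ≥2.
BIN: P -> CSB becomes P -> CD, D -> SB; S -> CSB becomes S -> CE, E -> SB; S -> SFP becomes S -> SG, G -> FP.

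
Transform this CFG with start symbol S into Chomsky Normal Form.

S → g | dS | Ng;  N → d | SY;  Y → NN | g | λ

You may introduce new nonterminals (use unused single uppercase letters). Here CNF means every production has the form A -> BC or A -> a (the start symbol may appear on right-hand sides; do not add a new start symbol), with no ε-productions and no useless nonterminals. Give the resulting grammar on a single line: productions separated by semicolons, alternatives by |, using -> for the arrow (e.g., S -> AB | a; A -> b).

S -> g | BS | NA; A -> g; B -> d; N -> d | g | BS | NA | SY; Y -> g | NN

Nullable: {Y}; after ε-elimination: S -> g | Ng | dS; N -> S | d | SY; Y -> g | NN.
After unit-elimination: S -> g | Ng | dS; N -> d | g | Ng | SY | dS; Y -> g | NN.
TERM: introduce B -> d, A -> g and substitute in every rule of length ≥2.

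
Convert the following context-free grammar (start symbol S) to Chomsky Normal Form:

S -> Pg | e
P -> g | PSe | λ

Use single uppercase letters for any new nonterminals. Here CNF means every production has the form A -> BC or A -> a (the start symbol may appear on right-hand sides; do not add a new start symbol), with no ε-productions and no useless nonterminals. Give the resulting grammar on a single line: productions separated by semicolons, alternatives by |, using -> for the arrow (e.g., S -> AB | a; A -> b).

S -> e | g | PB; A -> e; B -> g; C -> SA; P -> g | PC | SA

Nullable: {P}; after ε-elimination: S -> e | g | Pg; P -> g | Se | PSe.
No unit productions to eliminate.
TERM: introduce A -> e, B -> g and substitute in every rule of length ≥2.
BIN: P -> PSA becomes P -> PC, C -> SA.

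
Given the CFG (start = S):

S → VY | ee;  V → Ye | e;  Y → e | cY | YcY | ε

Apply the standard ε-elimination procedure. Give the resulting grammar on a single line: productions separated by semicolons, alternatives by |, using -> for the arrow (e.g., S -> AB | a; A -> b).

S -> V | VY | ee; V -> e | Ye; Y -> c | e | Yc | cY | YcY

Nullable set: {Y}.
S -> VY: Y nullable, giving V | VY.
V -> Ye: Y nullable, giving Ye | e.
Drop Y -> ε.
Y -> YcY: Y, Y nullable, giving Yc | YcY | c | cY.
Y -> cY: Y nullable, giving c | cY.
Unchanged (no nullable symbols): S -> ee; V -> e; Y -> e.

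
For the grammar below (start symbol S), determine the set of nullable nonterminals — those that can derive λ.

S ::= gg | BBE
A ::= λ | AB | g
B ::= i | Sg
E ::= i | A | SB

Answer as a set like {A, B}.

Directly nullable (have an ε-rule): {A}.
E is nullable via E -> A (every symbol on the right is already known nullable).
Not nullable: B, S — each has a terminal in every rule's right-hand side or depends on a non-nullable symbol.

{A, E}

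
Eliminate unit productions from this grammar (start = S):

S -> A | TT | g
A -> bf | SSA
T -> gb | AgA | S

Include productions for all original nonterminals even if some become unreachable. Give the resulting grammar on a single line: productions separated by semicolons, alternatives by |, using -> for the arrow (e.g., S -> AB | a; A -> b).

Unit productions: S->A, T->S.
Unit pairs (A ⇒* B via units): (S,A), (T,A), (T,S).
S: inherits non-unit rules of {A, S} → SSA | TT | bf | g.
A: inherits non-unit rules of {A} → SSA | bf.
T: inherits non-unit rules of {A, S, T} → AgA | SSA | TT | bf | g | gb.

S -> g | TT | bf | SSA; A -> bf | SSA; T -> g | TT | bf | gb | AgA | SSA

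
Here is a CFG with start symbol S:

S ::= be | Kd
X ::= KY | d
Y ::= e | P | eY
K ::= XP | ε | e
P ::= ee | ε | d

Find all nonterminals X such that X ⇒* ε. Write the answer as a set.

{K, P, X, Y}

Directly nullable (have an ε-rule): {K, P}.
Y is nullable via Y -> P (every symbol on the right is already known nullable).
X is nullable via X -> KY (every symbol on the right is already known nullable).
Not nullable: S — each has a terminal in every rule's right-hand side or depends on a non-nullable symbol.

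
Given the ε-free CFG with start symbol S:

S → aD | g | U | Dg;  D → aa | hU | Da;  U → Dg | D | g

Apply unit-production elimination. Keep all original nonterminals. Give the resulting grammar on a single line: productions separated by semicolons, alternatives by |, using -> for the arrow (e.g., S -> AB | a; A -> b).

Unit productions: S->U, U->D.
Unit pairs (A ⇒* B via units): (S,D), (S,U), (U,D).
S: inherits non-unit rules of {D, S, U} → Da | Dg | aD | aa | g | hU.
D: inherits non-unit rules of {D} → Da | aa | hU.
U: inherits non-unit rules of {D, U} → Da | Dg | aa | g | hU.

S -> g | Da | Dg | aD | aa | hU; D -> Da | aa | hU; U -> g | Da | Dg | aa | hU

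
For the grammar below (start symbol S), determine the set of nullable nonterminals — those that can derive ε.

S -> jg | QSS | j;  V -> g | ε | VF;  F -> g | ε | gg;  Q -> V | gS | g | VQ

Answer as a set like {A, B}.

Directly nullable (have an ε-rule): {F, V}.
Q is nullable via Q -> V (every symbol on the right is already known nullable).
Not nullable: S — each has a terminal in every rule's right-hand side or depends on a non-nullable symbol.

{F, Q, V}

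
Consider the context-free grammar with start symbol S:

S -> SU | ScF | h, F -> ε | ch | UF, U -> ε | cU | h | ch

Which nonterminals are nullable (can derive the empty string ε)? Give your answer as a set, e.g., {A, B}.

Directly nullable (have an ε-rule): {F, U}.
Not nullable: S — each has a terminal in every rule's right-hand side or depends on a non-nullable symbol.

{F, U}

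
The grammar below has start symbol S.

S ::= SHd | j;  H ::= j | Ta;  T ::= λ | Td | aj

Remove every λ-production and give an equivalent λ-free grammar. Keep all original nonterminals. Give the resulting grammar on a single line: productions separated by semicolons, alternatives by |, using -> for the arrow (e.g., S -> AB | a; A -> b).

Nullable set: {T}.
H -> Ta: T nullable, giving Ta | a.
Drop T -> λ.
T -> Td: T nullable, giving Td | d.
Unchanged (no nullable symbols): S -> SHd; S -> j; H -> j; T -> aj.

S -> j | SHd; H -> a | j | Ta; T -> d | Td | aj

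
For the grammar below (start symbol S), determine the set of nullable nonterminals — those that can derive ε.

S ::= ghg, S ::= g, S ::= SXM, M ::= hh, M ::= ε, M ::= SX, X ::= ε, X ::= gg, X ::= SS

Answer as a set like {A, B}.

Directly nullable (have an ε-rule): {M, X}.
Not nullable: S — each has a terminal in every rule's right-hand side or depends on a non-nullable symbol.

{M, X}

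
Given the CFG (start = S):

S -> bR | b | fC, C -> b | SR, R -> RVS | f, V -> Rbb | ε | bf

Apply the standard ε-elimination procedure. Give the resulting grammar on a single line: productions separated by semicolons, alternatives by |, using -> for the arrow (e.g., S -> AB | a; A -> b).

S -> b | bR | fC; C -> b | SR; R -> f | RS | RVS; V -> bf | Rbb

Nullable set: {V}.
R -> RVS: V nullable, giving RS | RVS.
Drop V -> ε.
Unchanged (no nullable symbols): S -> b; S -> bR; S -> fC; C -> SR; C -> b; R -> f; V -> Rbb; V -> bf.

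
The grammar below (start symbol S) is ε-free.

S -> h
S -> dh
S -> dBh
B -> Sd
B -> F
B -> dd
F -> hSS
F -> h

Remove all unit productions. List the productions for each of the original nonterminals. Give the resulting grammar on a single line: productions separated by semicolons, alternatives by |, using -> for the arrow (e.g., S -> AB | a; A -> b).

S -> h | dh | dBh; B -> h | Sd | dd | hSS; F -> h | hSS

Unit productions: B->F.
Unit pairs (A ⇒* B via units): (B,F).
S: inherits non-unit rules of {S} → dBh | dh | h.
B: inherits non-unit rules of {B, F} → Sd | dd | h | hSS.
F: inherits non-unit rules of {F} → h | hSS.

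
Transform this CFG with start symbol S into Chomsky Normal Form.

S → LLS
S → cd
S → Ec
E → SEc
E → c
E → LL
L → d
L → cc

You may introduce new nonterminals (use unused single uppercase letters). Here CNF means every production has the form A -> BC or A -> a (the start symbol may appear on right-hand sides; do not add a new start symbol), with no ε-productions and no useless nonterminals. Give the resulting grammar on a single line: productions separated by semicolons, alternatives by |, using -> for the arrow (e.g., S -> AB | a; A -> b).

No ε-productions.
No unit productions to eliminate.
TERM: introduce A -> c, B -> d and substitute in every rule of length ≥2.
BIN: E -> SEA becomes E -> SC, C -> EA; S -> LLS becomes S -> LD, D -> LS.

S -> AB | EA | LD; A -> c; B -> d; C -> EA; D -> LS; E -> c | LL | SC; L -> d | AA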